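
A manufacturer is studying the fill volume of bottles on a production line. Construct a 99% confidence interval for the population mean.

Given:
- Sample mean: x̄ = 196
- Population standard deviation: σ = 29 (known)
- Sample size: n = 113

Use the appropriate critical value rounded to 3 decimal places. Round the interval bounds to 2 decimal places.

The population standard deviation σ is known, so use a z-interval (standard normal critical value).

For 99% confidence, z* = 2.576 (from standard normal table)

Standard error: SE = σ/√n = 29/√113 = 2.728091

Margin of error: E = z* × SE = 2.576 × 2.728091 = 7.0276

Z-interval: x̄ ± E = 196 ± 7.0276 = (188.9724, 203.0276)

Rounded to 2 decimal places:

(188.97, 203.03)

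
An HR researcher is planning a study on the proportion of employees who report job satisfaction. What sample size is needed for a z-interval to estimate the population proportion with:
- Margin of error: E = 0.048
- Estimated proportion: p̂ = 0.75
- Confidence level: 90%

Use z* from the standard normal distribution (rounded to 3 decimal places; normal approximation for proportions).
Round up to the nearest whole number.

Using z* for proportion z-interval (normal approximation).

For 90% confidence, z* = 1.645 (from standard normal table)

Sample size formula for proportion z-interval: n = z*²p̂(1-p̂)/E²

n = 1.645² × 0.75 × 0.25 / 0.048²
  = 2.706025 × 0.1875 / 0.002304
  = 220.2169

Round up to the nearest whole number: n = 221

221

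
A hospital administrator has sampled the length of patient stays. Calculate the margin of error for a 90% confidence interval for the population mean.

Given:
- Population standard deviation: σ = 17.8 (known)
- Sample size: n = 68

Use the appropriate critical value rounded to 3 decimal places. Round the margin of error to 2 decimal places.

The population standard deviation σ is known, so use the z-interval margin of error formula.

For 90% confidence, z* = 1.645 (from standard normal table)

Margin of error formula for z-interval: E = z* × σ/√n

E = 1.645 × 17.8/√68
  = 1.645 × 2.158567
  = 3.5508

Rounded to 2 decimal places:

3.55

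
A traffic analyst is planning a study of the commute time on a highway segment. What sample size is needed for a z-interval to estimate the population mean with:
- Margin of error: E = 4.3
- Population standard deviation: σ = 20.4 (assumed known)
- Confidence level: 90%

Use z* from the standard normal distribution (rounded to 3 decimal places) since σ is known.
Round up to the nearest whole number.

Using z* since population σ is known (z-interval formula).

For 90% confidence, z* = 1.645 (from standard normal table)

Sample size formula for z-interval: n = (z*σ/E)²

n = (1.645 × 20.4 / 4.3)²
  = (7.804186)²
  = 60.9053

Round up to the nearest whole number: n = 61

61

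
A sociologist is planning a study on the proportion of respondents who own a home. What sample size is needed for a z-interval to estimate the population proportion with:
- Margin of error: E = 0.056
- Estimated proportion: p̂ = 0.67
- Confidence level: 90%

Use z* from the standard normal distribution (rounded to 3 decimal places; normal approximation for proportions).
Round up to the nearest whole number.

Using z* for proportion z-interval (normal approximation).

For 90% confidence, z* = 1.645 (from standard normal table)

Sample size formula for proportion z-interval: n = z*²p̂(1-p̂)/E²

n = 1.645² × 0.67 × 0.33 / 0.056²
  = 2.706025 × 0.2211 / 0.003136
  = 190.7851

Round up to the nearest whole number: n = 191

191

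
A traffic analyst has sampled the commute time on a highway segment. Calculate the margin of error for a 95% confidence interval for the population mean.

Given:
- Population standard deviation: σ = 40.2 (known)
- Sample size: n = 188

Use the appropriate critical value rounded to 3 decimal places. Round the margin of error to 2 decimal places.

The population standard deviation σ is known, so use the z-interval margin of error formula.

For 95% confidence, z* = 1.96 (from standard normal table)

Margin of error formula for z-interval: E = z* × σ/√n

E = 1.96 × 40.2/√188
  = 1.96 × 2.931886
  = 5.7465

Rounded to 2 decimal places:

5.75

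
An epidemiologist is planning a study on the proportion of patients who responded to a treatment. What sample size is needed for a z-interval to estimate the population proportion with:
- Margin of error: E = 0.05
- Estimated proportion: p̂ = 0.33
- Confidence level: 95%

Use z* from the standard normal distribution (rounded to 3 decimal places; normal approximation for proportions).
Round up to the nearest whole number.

Using z* for proportion z-interval (normal approximation).

For 95% confidence, z* = 1.96 (from standard normal table)

Sample size formula for proportion z-interval: n = z*²p̂(1-p̂)/E²

n = 1.96² × 0.33 × 0.67 / 0.05²
  = 3.8416 × 0.2211 / 0.0025
  = 339.7511

Round up to the nearest whole number: n = 340

340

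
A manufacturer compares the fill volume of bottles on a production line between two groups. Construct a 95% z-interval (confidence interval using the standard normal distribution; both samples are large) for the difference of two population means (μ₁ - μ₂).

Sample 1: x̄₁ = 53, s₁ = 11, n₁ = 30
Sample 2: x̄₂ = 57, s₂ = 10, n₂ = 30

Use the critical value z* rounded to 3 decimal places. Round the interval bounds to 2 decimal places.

Both samples are large (n₁ = 30 ≥ 30, n₂ = 30 ≥ 30), so a z-interval for the difference of means applies.

Point estimate: x̄₁ - x̄₂ = 53 - 57 = -4

Standard error: SE = √(s₁²/n₁ + s₂²/n₂)
= √(11²/30 + 10²/30)
= √(4.033333 + 3.333333)
= 2.714160

For 95% confidence, z* = 1.96 (from standard normal table)
Margin of error: E = z* × SE = 1.96 × 2.714160 = 5.3198

Z-interval: (x̄₁ - x̄₂) ± E = -4 ± 5.3198 = (-9.3198, 1.3198)

Rounded to 2 decimal places:

(-9.32, 1.32)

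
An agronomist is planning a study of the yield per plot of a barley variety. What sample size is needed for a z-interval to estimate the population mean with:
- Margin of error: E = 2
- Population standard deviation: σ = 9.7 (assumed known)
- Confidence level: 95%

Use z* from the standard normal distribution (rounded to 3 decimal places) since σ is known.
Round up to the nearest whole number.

Using z* since population σ is known (z-interval formula).

For 95% confidence, z* = 1.96 (from standard normal table)

Sample size formula for z-interval: n = (z*σ/E)²

n = (1.96 × 9.7 / 2)²
  = (9.506000)²
  = 90.3640

Round up to the nearest whole number: n = 91

91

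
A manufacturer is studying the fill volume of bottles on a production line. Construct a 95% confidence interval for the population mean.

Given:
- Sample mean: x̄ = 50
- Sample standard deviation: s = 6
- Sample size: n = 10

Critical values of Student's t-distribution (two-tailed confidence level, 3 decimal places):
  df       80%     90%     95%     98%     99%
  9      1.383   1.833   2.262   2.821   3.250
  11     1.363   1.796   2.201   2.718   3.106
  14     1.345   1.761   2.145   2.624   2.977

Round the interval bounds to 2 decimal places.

The population standard deviation σ is unknown (only the sample standard deviation s is given), so use a t-interval with df = n - 1 = 10 - 1 = 9.

For 95% confidence with df = 9, t* = 2.262 (from t-table)

Standard error: SE = s/√n = 6/√10 = 1.897367

Margin of error: E = t* × SE = 2.262 × 1.897367 = 4.2918

T-interval: x̄ ± E = 50 ± 4.2918 = (45.7082, 54.2918)

Rounded to 2 decimal places:

(45.71, 54.29)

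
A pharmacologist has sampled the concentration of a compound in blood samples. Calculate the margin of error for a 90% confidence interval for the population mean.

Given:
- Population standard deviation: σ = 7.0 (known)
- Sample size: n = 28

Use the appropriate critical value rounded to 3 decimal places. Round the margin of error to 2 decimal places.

The population standard deviation σ is known, so use the z-interval margin of error formula.

For 90% confidence, z* = 1.645 (from standard normal table)

Margin of error formula for z-interval: E = z* × σ/√n

E = 1.645 × 7.0/√28
  = 1.645 × 1.322876
  = 2.1761

Rounded to 2 decimal places:

2.18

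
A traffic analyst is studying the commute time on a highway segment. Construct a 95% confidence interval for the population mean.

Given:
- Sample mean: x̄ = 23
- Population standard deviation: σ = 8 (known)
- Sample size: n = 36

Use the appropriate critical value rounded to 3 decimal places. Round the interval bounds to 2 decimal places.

The population standard deviation σ is known, so use a z-interval (standard normal critical value).

For 95% confidence, z* = 1.96 (from standard normal table)

Standard error: SE = σ/√n = 8/√36 = 1.333333

Margin of error: E = z* × SE = 1.96 × 1.333333 = 2.6133

Z-interval: x̄ ± E = 23 ± 2.6133 = (20.3867, 25.6133)

Rounded to 2 decimal places:

(20.39, 25.61)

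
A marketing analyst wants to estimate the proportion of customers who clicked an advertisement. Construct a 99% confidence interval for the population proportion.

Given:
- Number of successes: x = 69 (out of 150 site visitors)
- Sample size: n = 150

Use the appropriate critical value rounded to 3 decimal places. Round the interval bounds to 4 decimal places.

Sample proportion: p̂ = 69/150 = 0.460000

Check conditions for normal approximation:
  np̂ = 69 ≥ 10 ✓
  n(1-p̂) = 81 ≥ 10 ✓

The sample is large enough, so use a z-interval (normal approximation) for the proportion.

For 99% confidence, z* = 2.576 (from standard normal table)

Standard error: SE = √(p̂(1-p̂)/n) = √(0.460000×0.540000/150) = 0.04069398

Margin of error: E = z* × SE = 2.576 × 0.04069398 = 0.104828

Z-interval: p̂ ± E = 0.460000 ± 0.104828 = (0.355172, 0.564828)

Rounded to 4 decimal places:

(0.3552, 0.5648)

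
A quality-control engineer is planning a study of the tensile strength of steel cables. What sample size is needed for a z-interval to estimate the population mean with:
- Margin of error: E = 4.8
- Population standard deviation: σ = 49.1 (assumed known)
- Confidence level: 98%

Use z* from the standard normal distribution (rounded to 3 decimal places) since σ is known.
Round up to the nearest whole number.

Using z* since population σ is known (z-interval formula).

For 98% confidence, z* = 2.326 (from standard normal table)

Sample size formula for z-interval: n = (z*σ/E)²

n = (2.326 × 49.1 / 4.8)²
  = (23.793042)²
  = 566.1088

Round up to the nearest whole number: n = 567

567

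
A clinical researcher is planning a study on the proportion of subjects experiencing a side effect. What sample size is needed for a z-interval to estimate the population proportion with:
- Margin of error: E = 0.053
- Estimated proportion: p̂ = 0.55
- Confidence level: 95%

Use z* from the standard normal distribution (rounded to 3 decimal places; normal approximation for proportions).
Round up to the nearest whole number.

Using z* for proportion z-interval (normal approximation).

For 95% confidence, z* = 1.96 (from standard normal table)

Sample size formula for proportion z-interval: n = z*²p̂(1-p̂)/E²

n = 1.96² × 0.55 × 0.45 / 0.053²
  = 3.8416 × 0.2475 / 0.002809
  = 338.4820

Round up to the nearest whole number: n = 339

339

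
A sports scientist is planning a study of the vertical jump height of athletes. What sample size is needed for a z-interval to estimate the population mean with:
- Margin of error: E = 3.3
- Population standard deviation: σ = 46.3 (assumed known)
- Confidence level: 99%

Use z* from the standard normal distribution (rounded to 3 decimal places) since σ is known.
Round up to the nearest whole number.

Using z* since population σ is known (z-interval formula).

For 99% confidence, z* = 2.576 (from standard normal table)

Sample size formula for z-interval: n = (z*σ/E)²

n = (2.576 × 46.3 / 3.3)²
  = (36.142061)²
  = 1306.2485

Round up to the nearest whole number: n = 1307

1307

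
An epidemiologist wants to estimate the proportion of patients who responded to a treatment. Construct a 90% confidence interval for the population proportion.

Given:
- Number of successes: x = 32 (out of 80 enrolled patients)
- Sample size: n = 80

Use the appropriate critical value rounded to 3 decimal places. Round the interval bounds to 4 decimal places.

Sample proportion: p̂ = 32/80 = 0.400000

Check conditions for normal approximation:
  np̂ = 32 ≥ 10 ✓
  n(1-p̂) = 48 ≥ 10 ✓

The sample is large enough, so use a z-interval (normal approximation) for the proportion.

For 90% confidence, z* = 1.645 (from standard normal table)

Standard error: SE = √(p̂(1-p̂)/n) = √(0.400000×0.600000/80) = 0.05477226

Margin of error: E = z* × SE = 1.645 × 0.05477226 = 0.090100

Z-interval: p̂ ± E = 0.400000 ± 0.090100 = (0.309900, 0.490100)

Rounded to 4 decimal places:

(0.3099, 0.4901)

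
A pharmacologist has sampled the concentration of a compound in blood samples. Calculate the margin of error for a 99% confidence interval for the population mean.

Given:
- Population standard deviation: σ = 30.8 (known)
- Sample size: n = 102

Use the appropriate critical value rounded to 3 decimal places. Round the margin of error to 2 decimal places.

The population standard deviation σ is known, so use the z-interval margin of error formula.

For 99% confidence, z* = 2.576 (from standard normal table)

Margin of error formula for z-interval: E = z* × σ/√n

E = 2.576 × 30.8/√102
  = 2.576 × 3.049654
  = 7.8559

Rounded to 2 decimal places:

7.86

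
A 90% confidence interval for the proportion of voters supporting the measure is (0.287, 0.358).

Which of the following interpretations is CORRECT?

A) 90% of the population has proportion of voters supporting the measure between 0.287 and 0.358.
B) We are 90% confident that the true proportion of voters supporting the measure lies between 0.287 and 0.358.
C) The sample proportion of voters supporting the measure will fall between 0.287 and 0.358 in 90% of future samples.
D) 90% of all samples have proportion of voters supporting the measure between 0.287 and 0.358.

A confidence interval represents our confidence in the procedure, not a probability statement about the parameter.

Key concept: If we repeated this sampling process many times and computed a 90% CI each time, about 90% of those intervals would contain the true population parameter.

For this specific interval (0.287, 0.358):
- Midpoint (point estimate): 0.3225
- Margin of error: 0.0355

The correct interpretation is the one stating confidence that the true parameter lies in the interval — option B.

B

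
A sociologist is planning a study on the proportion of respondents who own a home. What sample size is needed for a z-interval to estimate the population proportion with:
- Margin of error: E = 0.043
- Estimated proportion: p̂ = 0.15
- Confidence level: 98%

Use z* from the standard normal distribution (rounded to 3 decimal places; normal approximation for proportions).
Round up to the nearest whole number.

Using z* for proportion z-interval (normal approximation).

For 98% confidence, z* = 2.326 (from standard normal table)

Sample size formula for proportion z-interval: n = z*²p̂(1-p̂)/E²

n = 2.326² × 0.15 × 0.85 / 0.043²
  = 5.410276 × 0.1275 / 0.001849
  = 373.0720

Round up to the nearest whole number: n = 374

374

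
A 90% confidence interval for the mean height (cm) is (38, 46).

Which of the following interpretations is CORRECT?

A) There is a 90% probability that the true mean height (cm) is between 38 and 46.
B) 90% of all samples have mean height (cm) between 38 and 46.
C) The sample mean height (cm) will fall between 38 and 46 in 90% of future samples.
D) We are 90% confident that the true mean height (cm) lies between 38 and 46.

A confidence interval represents our confidence in the procedure, not a probability statement about the parameter.

Key concept: If we repeated this sampling process many times and computed a 90% CI each time, about 90% of those intervals would contain the true population parameter.

For this specific interval (38, 46):
- Midpoint (point estimate): 42
- Margin of error: 4

The correct interpretation is the one stating confidence that the true parameter lies in the interval — option D.

D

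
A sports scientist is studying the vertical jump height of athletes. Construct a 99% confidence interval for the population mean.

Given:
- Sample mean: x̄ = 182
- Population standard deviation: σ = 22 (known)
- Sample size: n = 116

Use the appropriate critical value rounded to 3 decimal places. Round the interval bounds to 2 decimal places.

The population standard deviation σ is known, so use a z-interval (standard normal critical value).

For 99% confidence, z* = 2.576 (from standard normal table)

Standard error: SE = σ/√n = 22/√116 = 2.042649

Margin of error: E = z* × SE = 2.576 × 2.042649 = 5.2619

Z-interval: x̄ ± E = 182 ± 5.2619 = (176.7381, 187.2619)

Rounded to 2 decimal places:

(176.74, 187.26)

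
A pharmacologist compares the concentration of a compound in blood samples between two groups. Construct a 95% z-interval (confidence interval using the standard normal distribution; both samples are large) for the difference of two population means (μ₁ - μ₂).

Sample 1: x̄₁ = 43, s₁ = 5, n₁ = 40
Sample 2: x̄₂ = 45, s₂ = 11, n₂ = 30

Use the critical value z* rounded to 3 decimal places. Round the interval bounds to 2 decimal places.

Both samples are large (n₁ = 40 ≥ 30, n₂ = 30 ≥ 30), so a z-interval for the difference of means applies.

Point estimate: x̄₁ - x̄₂ = 43 - 45 = -2

Standard error: SE = √(s₁²/n₁ + s₂²/n₂)
= √(5²/40 + 11²/30)
= √(0.625000 + 4.033333)
= 2.158317

For 95% confidence, z* = 1.96 (from standard normal table)
Margin of error: E = z* × SE = 1.96 × 2.158317 = 4.2303

Z-interval: (x̄₁ - x̄₂) ± E = -2 ± 4.2303 = (-6.2303, 2.2303)

Rounded to 2 decimal places:

(-6.23, 2.23)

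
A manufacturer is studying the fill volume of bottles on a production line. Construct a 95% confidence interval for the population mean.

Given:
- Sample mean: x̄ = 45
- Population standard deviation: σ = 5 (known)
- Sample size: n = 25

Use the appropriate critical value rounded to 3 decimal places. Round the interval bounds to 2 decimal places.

The population standard deviation σ is known, so use a z-interval (standard normal critical value).

For 95% confidence, z* = 1.96 (from standard normal table)

Standard error: SE = σ/√n = 5/√25 = 1.000000

Margin of error: E = z* × SE = 1.96 × 1.000000 = 1.9600

Z-interval: x̄ ± E = 45 ± 1.9600 = (43.0400, 46.9600)

Rounded to 2 decimal places:

(43.04, 46.96)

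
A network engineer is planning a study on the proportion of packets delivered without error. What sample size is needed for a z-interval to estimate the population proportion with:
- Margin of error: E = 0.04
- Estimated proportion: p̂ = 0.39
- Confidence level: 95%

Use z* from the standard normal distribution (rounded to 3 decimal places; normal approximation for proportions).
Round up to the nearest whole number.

Using z* for proportion z-interval (normal approximation).

For 95% confidence, z* = 1.96 (from standard normal table)

Sample size formula for proportion z-interval: n = z*²p̂(1-p̂)/E²

n = 1.96² × 0.39 × 0.61 / 0.04²
  = 3.8416 × 0.2379 / 0.0016
  = 571.1979

Round up to the nearest whole number: n = 572

572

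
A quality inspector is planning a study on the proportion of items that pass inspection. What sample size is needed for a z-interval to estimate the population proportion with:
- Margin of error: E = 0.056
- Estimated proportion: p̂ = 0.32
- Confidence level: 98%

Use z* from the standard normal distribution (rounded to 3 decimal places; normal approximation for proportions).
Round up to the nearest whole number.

Using z* for proportion z-interval (normal approximation).

For 98% confidence, z* = 2.326 (from standard normal table)

Sample size formula for proportion z-interval: n = z*²p̂(1-p̂)/E²

n = 2.326² × 0.32 × 0.68 / 0.056²
  = 5.410276 × 0.2176 / 0.003136
  = 375.4069

Round up to the nearest whole number: n = 376

376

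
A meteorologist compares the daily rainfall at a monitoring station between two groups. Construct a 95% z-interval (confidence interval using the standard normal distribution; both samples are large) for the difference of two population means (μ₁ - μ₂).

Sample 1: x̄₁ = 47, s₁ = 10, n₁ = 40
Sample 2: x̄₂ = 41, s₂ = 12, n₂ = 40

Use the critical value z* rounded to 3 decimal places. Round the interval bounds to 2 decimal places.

Both samples are large (n₁ = 40 ≥ 30, n₂ = 40 ≥ 30), so a z-interval for the difference of means applies.

Point estimate: x̄₁ - x̄₂ = 47 - 41 = 6

Standard error: SE = √(s₁²/n₁ + s₂²/n₂)
= √(10²/40 + 12²/40)
= √(2.500000 + 3.600000)
= 2.469818

For 95% confidence, z* = 1.96 (from standard normal table)
Margin of error: E = z* × SE = 1.96 × 2.469818 = 4.8408

Z-interval: (x̄₁ - x̄₂) ± E = 6 ± 4.8408 = (1.1592, 10.8408)

Rounded to 2 decimal places:

(1.16, 10.84)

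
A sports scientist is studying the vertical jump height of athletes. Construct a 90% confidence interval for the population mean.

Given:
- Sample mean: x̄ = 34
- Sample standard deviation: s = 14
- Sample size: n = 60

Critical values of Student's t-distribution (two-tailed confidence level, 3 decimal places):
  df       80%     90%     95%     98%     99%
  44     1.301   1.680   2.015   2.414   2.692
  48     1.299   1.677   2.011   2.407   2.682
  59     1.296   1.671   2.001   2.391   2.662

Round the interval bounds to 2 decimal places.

The population standard deviation σ is unknown (only the sample standard deviation s is given), so use a t-interval with df = n - 1 = 60 - 1 = 59.

For 90% confidence with df = 59, t* = 1.671 (from t-table)

Standard error: SE = s/√n = 14/√60 = 1.807392

Margin of error: E = t* × SE = 1.671 × 1.807392 = 3.0202

T-interval: x̄ ± E = 34 ± 3.0202 = (30.9798, 37.0202)

Rounded to 2 decimal places:

(30.98, 37.02)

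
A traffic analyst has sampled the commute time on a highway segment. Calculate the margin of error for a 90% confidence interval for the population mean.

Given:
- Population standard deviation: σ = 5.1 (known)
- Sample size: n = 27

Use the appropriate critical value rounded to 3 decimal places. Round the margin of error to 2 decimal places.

The population standard deviation σ is known, so use the z-interval margin of error formula.

For 90% confidence, z* = 1.645 (from standard normal table)

Margin of error formula for z-interval: E = z* × σ/√n

E = 1.645 × 5.1/√27
  = 1.645 × 0.981495
  = 1.6146

Rounded to 2 decimal places:

1.61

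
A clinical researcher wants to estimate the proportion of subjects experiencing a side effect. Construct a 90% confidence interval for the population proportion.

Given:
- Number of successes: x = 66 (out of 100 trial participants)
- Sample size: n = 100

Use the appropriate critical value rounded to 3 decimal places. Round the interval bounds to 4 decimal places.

Sample proportion: p̂ = 66/100 = 0.660000

Check conditions for normal approximation:
  np̂ = 66 ≥ 10 ✓
  n(1-p̂) = 34 ≥ 10 ✓

The sample is large enough, so use a z-interval (normal approximation) for the proportion.

For 90% confidence, z* = 1.645 (from standard normal table)

Standard error: SE = √(p̂(1-p̂)/n) = √(0.660000×0.340000/100) = 0.04737088

Margin of error: E = z* × SE = 1.645 × 0.04737088 = 0.077925

Z-interval: p̂ ± E = 0.660000 ± 0.077925 = (0.582075, 0.737925)

Rounded to 4 decimal places:

(0.5821, 0.7379)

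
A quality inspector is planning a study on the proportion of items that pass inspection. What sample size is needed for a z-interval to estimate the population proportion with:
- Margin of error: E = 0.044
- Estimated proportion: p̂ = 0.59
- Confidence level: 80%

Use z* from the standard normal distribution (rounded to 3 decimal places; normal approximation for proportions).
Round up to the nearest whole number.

Using z* for proportion z-interval (normal approximation).

For 80% confidence, z* = 1.282 (from standard normal table)

Sample size formula for proportion z-interval: n = z*²p̂(1-p̂)/E²

n = 1.282² × 0.59 × 0.41 / 0.044²
  = 1.643524 × 0.2419 / 0.001936
  = 205.3556

Round up to the nearest whole number: n = 206

206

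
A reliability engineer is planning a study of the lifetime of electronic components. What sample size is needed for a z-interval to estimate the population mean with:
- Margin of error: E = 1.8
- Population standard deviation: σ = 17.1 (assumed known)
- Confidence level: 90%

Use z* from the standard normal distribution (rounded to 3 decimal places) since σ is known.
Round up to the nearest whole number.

Using z* since population σ is known (z-interval formula).

For 90% confidence, z* = 1.645 (from standard normal table)

Sample size formula for z-interval: n = (z*σ/E)²

n = (1.645 × 17.1 / 1.8)²
  = (15.627500)²
  = 244.2188

Round up to the nearest whole number: n = 245

245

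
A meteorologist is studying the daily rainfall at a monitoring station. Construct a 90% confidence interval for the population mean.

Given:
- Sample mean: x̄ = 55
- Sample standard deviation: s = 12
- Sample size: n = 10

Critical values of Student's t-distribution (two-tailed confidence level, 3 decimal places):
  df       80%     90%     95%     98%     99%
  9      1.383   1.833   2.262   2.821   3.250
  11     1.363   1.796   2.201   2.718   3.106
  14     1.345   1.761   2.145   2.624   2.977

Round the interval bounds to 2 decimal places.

The population standard deviation σ is unknown (only the sample standard deviation s is given), so use a t-interval with df = n - 1 = 10 - 1 = 9.

For 90% confidence with df = 9, t* = 1.833 (from t-table)

Standard error: SE = s/√n = 12/√10 = 3.794733

Margin of error: E = t* × SE = 1.833 × 3.794733 = 6.9557

T-interval: x̄ ± E = 55 ± 6.9557 = (48.0443, 61.9557)

Rounded to 2 decimal places:

(48.04, 61.96)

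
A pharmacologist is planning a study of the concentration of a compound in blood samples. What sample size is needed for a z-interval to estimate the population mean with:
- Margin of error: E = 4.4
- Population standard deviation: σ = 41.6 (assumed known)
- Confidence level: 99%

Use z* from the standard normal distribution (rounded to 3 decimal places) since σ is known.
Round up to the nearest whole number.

Using z* since population σ is known (z-interval formula).

For 99% confidence, z* = 2.576 (from standard normal table)

Sample size formula for z-interval: n = (z*σ/E)²

n = (2.576 × 41.6 / 4.4)²
  = (24.354909)²
  = 593.1616

Round up to the nearest whole number: n = 594

594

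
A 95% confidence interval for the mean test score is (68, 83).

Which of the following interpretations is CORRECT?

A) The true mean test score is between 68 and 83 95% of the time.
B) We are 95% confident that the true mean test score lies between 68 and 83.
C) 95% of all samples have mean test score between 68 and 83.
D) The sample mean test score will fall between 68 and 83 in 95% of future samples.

A confidence interval represents our confidence in the procedure, not a probability statement about the parameter.

Key concept: If we repeated this sampling process many times and computed a 95% CI each time, about 95% of those intervals would contain the true population parameter.

For this specific interval (68, 83):
- Midpoint (point estimate): 75.5
- Margin of error: 7.5

The correct interpretation is the one stating confidence that the true parameter lies in the interval — option B.

B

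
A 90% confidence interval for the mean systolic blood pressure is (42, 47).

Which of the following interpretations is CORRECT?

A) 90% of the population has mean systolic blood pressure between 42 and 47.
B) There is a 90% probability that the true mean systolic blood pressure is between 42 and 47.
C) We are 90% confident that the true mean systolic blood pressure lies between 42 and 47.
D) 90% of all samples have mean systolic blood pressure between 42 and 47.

A confidence interval represents our confidence in the procedure, not a probability statement about the parameter.

Key concept: If we repeated this sampling process many times and computed a 90% CI each time, about 90% of those intervals would contain the true population parameter.

For this specific interval (42, 47):
- Midpoint (point estimate): 44.5
- Margin of error: 2.5

The correct interpretation is the one stating confidence that the true parameter lies in the interval — option C.

C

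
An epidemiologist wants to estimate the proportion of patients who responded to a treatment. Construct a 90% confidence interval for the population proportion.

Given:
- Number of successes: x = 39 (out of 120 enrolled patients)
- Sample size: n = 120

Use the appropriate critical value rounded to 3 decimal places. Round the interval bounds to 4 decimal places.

Sample proportion: p̂ = 39/120 = 0.325000

Check conditions for normal approximation:
  np̂ = 39 ≥ 10 ✓
  n(1-p̂) = 81 ≥ 10 ✓

The sample is large enough, so use a z-interval (normal approximation) for the proportion.

For 90% confidence, z* = 1.645 (from standard normal table)

Standard error: SE = √(p̂(1-p̂)/n) = √(0.325000×0.675000/120) = 0.04275658

Margin of error: E = z* × SE = 1.645 × 0.04275658 = 0.070335

Z-interval: p̂ ± E = 0.325000 ± 0.070335 = (0.254665, 0.395335)

Rounded to 4 decimal places:

(0.2547, 0.3953)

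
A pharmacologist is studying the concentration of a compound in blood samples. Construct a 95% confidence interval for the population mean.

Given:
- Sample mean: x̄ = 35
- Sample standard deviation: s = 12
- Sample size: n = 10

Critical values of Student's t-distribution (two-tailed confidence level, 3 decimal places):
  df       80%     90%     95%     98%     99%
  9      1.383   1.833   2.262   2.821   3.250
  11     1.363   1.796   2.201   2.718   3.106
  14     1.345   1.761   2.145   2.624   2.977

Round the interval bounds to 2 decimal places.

The population standard deviation σ is unknown (only the sample standard deviation s is given), so use a t-interval with df = n - 1 = 10 - 1 = 9.

For 95% confidence with df = 9, t* = 2.262 (from t-table)

Standard error: SE = s/√n = 12/√10 = 3.794733

Margin of error: E = t* × SE = 2.262 × 3.794733 = 8.5837

T-interval: x̄ ± E = 35 ± 8.5837 = (26.4163, 43.5837)

Rounded to 2 decimal places:

(26.42, 43.58)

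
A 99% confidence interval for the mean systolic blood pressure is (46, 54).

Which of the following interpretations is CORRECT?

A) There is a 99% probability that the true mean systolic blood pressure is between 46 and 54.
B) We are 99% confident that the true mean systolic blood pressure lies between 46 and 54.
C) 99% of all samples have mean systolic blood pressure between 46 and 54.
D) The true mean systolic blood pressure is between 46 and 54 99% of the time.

A confidence interval represents our confidence in the procedure, not a probability statement about the parameter.

Key concept: If we repeated this sampling process many times and computed a 99% CI each time, about 99% of those intervals would contain the true population parameter.

For this specific interval (46, 54):
- Midpoint (point estimate): 50
- Margin of error: 4

The correct interpretation is the one stating confidence that the true parameter lies in the interval — option B.

B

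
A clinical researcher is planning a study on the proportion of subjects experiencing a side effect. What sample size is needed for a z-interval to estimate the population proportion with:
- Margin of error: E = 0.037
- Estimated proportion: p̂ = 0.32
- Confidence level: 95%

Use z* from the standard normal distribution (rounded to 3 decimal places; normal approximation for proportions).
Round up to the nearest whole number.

Using z* for proportion z-interval (normal approximation).

For 95% confidence, z* = 1.96 (from standard normal table)

Sample size formula for proportion z-interval: n = z*²p̂(1-p̂)/E²

n = 1.96² × 0.32 × 0.68 / 0.037²
  = 3.8416 × 0.2176 / 0.001369
  = 610.6152

Round up to the nearest whole number: n = 611

611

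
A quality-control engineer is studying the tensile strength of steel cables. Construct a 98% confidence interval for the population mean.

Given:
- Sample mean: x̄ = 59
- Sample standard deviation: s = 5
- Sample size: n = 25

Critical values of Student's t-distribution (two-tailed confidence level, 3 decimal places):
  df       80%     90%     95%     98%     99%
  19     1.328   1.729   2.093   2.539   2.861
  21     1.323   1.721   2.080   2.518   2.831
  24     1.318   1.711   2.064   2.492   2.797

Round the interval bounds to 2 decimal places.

The population standard deviation σ is unknown (only the sample standard deviation s is given), so use a t-interval with df = n - 1 = 25 - 1 = 24.

For 98% confidence with df = 24, t* = 2.492 (from t-table)

Standard error: SE = s/√n = 5/√25 = 1.000000

Margin of error: E = t* × SE = 2.492 × 1.000000 = 2.4920

T-interval: x̄ ± E = 59 ± 2.4920 = (56.5080, 61.4920)

Rounded to 2 decimal places:

(56.51, 61.49)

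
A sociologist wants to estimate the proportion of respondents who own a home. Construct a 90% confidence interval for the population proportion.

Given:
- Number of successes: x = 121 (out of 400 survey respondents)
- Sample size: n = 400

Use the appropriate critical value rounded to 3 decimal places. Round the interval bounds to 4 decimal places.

Sample proportion: p̂ = 121/400 = 0.302500

Check conditions for normal approximation:
  np̂ = 121 ≥ 10 ✓
  n(1-p̂) = 279 ≥ 10 ✓

The sample is large enough, so use a z-interval (normal approximation) for the proportion.

For 90% confidence, z* = 1.645 (from standard normal table)

Standard error: SE = √(p̂(1-p̂)/n) = √(0.302500×0.697500/400) = 0.02296703

Margin of error: E = z* × SE = 1.645 × 0.02296703 = 0.037781

Z-interval: p̂ ± E = 0.302500 ± 0.037781 = (0.264719, 0.340281)

Rounded to 4 decimal places:

(0.2647, 0.3403)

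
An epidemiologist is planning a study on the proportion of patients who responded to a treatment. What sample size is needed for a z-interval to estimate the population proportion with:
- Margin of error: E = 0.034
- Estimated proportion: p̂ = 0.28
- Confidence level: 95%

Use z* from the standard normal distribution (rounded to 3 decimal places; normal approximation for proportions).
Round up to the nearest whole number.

Using z* for proportion z-interval (normal approximation).

For 95% confidence, z* = 1.96 (from standard normal table)

Sample size formula for proportion z-interval: n = z*²p̂(1-p̂)/E²

n = 1.96² × 0.28 × 0.72 / 0.034²
  = 3.8416 × 0.2016 / 0.001156
  = 669.9538

Round up to the nearest whole number: n = 670

670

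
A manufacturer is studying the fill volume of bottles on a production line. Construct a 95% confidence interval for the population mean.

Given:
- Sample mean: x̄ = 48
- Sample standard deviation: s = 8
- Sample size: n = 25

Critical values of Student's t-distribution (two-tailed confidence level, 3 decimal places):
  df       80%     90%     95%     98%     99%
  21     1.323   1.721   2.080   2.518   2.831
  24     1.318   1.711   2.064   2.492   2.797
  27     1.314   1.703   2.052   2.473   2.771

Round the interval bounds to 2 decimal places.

The population standard deviation σ is unknown (only the sample standard deviation s is given), so use a t-interval with df = n - 1 = 25 - 1 = 24.

For 95% confidence with df = 24, t* = 2.064 (from t-table)

Standard error: SE = s/√n = 8/√25 = 1.600000

Margin of error: E = t* × SE = 2.064 × 1.600000 = 3.3024

T-interval: x̄ ± E = 48 ± 3.3024 = (44.6976, 51.3024)

Rounded to 2 decimal places:

(44.70, 51.30)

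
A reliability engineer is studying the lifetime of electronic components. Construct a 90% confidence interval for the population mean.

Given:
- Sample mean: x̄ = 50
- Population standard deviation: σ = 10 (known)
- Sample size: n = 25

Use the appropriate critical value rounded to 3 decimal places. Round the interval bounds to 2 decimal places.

The population standard deviation σ is known, so use a z-interval (standard normal critical value).

For 90% confidence, z* = 1.645 (from standard normal table)

Standard error: SE = σ/√n = 10/√25 = 2.000000

Margin of error: E = z* × SE = 1.645 × 2.000000 = 3.2900

Z-interval: x̄ ± E = 50 ± 3.2900 = (46.7100, 53.2900)

Rounded to 2 decimal places:

(46.71, 53.29)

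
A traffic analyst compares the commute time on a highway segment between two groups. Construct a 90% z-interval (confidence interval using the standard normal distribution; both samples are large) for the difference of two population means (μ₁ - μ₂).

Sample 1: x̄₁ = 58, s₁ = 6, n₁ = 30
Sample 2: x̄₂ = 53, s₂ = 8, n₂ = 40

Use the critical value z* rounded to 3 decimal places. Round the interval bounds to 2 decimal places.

Both samples are large (n₁ = 30 ≥ 30, n₂ = 40 ≥ 30), so a z-interval for the difference of means applies.

Point estimate: x̄₁ - x̄₂ = 58 - 53 = 5

Standard error: SE = √(s₁²/n₁ + s₂²/n₂)
= √(6²/30 + 8²/40)
= √(1.200000 + 1.600000)
= 1.673320

For 90% confidence, z* = 1.645 (from standard normal table)
Margin of error: E = z* × SE = 1.645 × 1.673320 = 2.7526

Z-interval: (x̄₁ - x̄₂) ± E = 5 ± 2.7526 = (2.2474, 7.7526)

Rounded to 2 decimal places:

(2.25, 7.75)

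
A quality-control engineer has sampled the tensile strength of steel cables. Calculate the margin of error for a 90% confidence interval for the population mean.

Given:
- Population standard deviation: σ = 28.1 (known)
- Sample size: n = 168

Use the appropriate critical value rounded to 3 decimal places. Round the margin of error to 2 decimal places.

The population standard deviation σ is known, so use the z-interval margin of error formula.

For 90% confidence, z* = 1.645 (from standard normal table)

Margin of error formula for z-interval: E = z* × σ/√n

E = 1.645 × 28.1/√168
  = 1.645 × 2.167962
  = 3.5663

Rounded to 2 decimal places:

3.57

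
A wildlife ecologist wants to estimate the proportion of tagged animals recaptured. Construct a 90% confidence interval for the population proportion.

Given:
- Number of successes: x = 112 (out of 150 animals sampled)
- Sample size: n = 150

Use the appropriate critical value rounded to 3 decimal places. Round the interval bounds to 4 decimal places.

Sample proportion: p̂ = 112/150 = 0.746667

Check conditions for normal approximation:
  np̂ = 112 ≥ 10 ✓
  n(1-p̂) = 38 ≥ 10 ✓

The sample is large enough, so use a z-interval (normal approximation) for the proportion.

For 90% confidence, z* = 1.645 (from standard normal table)

Standard error: SE = √(p̂(1-p̂)/n) = √(0.746667×0.253333/150) = 0.03551108

Margin of error: E = z* × SE = 1.645 × 0.03551108 = 0.058416

Z-interval: p̂ ± E = 0.746667 ± 0.058416 = (0.688251, 0.805082)

Rounded to 4 decimal places:

(0.6883, 0.8051)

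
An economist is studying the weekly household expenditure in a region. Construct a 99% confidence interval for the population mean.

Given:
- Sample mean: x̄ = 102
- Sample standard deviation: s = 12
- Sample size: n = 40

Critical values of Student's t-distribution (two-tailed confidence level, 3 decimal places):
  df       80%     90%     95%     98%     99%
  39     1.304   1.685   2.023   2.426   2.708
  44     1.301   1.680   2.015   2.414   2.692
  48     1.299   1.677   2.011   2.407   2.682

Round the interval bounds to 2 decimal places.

The population standard deviation σ is unknown (only the sample standard deviation s is given), so use a t-interval with df = n - 1 = 40 - 1 = 39.

For 99% confidence with df = 39, t* = 2.708 (from t-table)

Standard error: SE = s/√n = 12/√40 = 1.897367

Margin of error: E = t* × SE = 2.708 × 1.897367 = 5.1381

T-interval: x̄ ± E = 102 ± 5.1381 = (96.8619, 107.1381)

Rounded to 2 decimal places:

(96.86, 107.14)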